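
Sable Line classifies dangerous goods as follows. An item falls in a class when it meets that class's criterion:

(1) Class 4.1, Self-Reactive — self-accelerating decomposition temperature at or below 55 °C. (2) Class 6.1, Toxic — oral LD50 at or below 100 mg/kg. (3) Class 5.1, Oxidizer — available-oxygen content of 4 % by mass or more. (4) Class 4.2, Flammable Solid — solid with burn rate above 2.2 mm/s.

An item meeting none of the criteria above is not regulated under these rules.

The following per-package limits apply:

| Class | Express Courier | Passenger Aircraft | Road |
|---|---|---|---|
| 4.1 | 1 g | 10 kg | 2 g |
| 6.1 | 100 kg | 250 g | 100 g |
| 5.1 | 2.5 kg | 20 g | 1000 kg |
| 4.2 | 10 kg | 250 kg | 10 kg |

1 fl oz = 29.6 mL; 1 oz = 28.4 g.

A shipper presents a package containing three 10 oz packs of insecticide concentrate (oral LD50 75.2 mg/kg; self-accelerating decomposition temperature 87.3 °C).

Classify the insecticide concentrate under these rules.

With oral LD50 75.2 mg/kg (≤ 100 mg/kg), the insecticide concentrate falls in Class 6.1.

Class 6.1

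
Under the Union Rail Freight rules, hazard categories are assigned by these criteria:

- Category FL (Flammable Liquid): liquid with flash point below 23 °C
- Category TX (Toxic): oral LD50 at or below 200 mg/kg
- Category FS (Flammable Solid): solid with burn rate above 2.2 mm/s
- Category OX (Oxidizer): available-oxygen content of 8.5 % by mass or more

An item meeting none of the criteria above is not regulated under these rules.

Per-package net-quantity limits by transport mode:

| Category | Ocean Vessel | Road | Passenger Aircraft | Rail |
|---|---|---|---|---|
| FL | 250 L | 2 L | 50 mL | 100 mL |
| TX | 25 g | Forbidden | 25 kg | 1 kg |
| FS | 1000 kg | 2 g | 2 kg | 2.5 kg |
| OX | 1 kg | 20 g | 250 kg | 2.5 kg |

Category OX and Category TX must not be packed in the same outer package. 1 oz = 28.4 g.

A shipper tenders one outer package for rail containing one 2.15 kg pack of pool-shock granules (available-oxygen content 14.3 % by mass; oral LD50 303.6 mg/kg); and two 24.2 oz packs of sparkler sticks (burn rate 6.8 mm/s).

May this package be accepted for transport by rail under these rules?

The pool-shock granules have available-oxygen content 14.3 % by mass, which is ≥ 8.5 % by mass, so they are Category OX (Oxidizer).
Burn rate 6.8 mm/s meets the Category FS criterion (Flammable Solid), so the sparkler sticks are Category FS.
Category FS quantity: two 24.2 oz packs = 1374.56 g.
1374.56 g ≤ 2.5 kg (rail limit, Category FS) — within limit.
Category OX quantity: 2.15 kg.
2.15 kg ≤ 2.5 kg (rail limit, Category OX) — within limit.
The segregation rule (Category OX with Category TX) does not apply to Category FS with Category OX.
Every hazard category is within its rail limit and no segregation rule is violated.

Yes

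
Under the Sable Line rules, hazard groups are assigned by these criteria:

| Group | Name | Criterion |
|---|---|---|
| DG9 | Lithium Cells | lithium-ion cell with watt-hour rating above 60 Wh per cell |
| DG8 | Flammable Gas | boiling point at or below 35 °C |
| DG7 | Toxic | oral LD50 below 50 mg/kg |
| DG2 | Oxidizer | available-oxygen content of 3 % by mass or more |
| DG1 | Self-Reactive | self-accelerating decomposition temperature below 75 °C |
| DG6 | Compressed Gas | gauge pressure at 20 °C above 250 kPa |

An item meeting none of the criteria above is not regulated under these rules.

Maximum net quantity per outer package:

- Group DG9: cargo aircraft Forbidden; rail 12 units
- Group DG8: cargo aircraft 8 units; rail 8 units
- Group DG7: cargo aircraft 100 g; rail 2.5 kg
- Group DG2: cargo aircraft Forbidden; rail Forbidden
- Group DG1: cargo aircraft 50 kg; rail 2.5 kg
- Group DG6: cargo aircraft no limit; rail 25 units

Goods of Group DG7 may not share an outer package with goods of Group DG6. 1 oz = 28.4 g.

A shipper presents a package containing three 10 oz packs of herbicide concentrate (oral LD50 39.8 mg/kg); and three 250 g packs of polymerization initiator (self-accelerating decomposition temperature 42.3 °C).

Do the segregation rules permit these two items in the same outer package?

With oral LD50 39.8 mg/kg (< 50 mg/kg), the herbicide concentrate falls in Group DG7.
Polymerization initiator: self-accelerating decomposition temperature 42.3 °C < 75 °C → Group DG1 (Self-Reactive).
No segregation rule bars Group DG7 with Group DG1.

Yes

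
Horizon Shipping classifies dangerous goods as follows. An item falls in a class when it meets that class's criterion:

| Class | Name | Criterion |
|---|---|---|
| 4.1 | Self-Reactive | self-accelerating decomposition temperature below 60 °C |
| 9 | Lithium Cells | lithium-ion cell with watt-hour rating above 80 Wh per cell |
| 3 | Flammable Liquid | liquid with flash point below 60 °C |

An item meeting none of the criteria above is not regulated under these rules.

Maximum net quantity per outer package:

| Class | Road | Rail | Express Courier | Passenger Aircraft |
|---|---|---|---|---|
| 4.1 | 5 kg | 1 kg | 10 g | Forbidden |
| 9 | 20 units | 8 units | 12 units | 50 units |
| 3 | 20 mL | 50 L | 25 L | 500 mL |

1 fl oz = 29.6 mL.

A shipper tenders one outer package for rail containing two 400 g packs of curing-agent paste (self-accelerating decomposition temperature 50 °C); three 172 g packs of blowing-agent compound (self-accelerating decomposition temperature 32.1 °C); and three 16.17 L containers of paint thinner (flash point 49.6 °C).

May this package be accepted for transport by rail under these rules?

With self-accelerating decomposition temperature 50 °C (< 60 °C), the curing-agent paste falls in Class 4.1.
Blowing-agent compound: self-accelerating decomposition temperature 32.1 °C < 60 °C → Class 4.1 (Self-Reactive).
With flash point 49.6 °C (< 60 °C), the paint thinner falls in Class 3.
Class 4.1 net quantity: (two 400 g packs = 800 g) + (three 172 g packs = 516 g) = 1.316 kg.
1.316 kg > 1 kg (rail limit, Class 4.1) — over the limit.
Class 3 quantity: three 16.17 L containers = 48.51 L.
48.51 L ≤ 50 L (rail limit, Class 3) — within limit.

No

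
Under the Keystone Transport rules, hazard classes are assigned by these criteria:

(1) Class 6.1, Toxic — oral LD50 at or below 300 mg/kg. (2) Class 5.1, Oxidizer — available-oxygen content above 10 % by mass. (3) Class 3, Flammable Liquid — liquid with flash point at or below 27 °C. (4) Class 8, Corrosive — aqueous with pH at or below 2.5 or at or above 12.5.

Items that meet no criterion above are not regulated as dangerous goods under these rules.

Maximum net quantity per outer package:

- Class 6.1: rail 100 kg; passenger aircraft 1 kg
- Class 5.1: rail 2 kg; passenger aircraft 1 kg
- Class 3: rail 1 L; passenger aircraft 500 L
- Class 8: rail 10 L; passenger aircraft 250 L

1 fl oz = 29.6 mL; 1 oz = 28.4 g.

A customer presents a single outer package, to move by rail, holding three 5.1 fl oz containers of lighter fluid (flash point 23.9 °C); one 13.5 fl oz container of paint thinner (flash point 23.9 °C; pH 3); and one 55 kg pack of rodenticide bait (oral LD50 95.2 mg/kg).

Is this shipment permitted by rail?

Yes

The lighter fluid has flash point 23.9 °C, which is ≤ 27 °C, so it is Class 3 (Flammable Liquid).
With flash point 23.9 °C (≤ 27 °C), the paint thinner falls in Class 3.
Oral LD50 95.2 mg/kg meets the Class 6.1 criterion (Toxic), so the rodenticide bait is Class 6.1.
Class 3 net quantity: (three 5.1 fl oz containers = 452.88 mL) + (one 13.5 fl oz container = 399.6 mL) = 852.48 mL.
852.48 mL ≤ 1 L (rail limit, Class 3) — within limit.
Class 6.1 quantity: 55 kg.
That is within the Class 6.1 rail limit of 100 kg.
Every hazard class is within its rail limit and no segregation rule is violated.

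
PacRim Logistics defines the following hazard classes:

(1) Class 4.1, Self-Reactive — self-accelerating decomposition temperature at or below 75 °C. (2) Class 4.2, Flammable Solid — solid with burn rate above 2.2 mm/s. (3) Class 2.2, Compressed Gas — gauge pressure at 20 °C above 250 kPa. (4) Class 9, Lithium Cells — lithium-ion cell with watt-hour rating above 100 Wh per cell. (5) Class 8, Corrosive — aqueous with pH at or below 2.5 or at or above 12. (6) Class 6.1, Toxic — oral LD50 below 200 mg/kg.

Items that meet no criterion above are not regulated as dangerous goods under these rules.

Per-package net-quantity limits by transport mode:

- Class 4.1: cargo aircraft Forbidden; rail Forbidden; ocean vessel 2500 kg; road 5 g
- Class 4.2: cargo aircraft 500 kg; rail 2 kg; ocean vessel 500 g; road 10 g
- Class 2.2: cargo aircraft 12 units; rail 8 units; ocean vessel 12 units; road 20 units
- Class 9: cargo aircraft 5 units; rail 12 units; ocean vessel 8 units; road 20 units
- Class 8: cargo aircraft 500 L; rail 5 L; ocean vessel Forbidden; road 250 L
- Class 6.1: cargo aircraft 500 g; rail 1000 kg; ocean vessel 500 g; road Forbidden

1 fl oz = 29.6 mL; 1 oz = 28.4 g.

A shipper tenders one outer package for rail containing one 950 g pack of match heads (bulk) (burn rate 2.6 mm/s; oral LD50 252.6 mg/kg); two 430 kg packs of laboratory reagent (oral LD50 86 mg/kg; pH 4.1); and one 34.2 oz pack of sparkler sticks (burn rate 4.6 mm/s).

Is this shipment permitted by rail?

With burn rate 2.6 mm/s (> 2.2 mm/s), the match heads (bulk) fall in Class 4.2.
The laboratory reagent has oral LD50 86 mg/kg, which is < 200 mg/kg, so it is Class 6.1 (Toxic).
With burn rate 4.6 mm/s (> 2.2 mm/s), the sparkler sticks fall in Class 4.2.
Class 6.1 quantity: two 430 kg packs = 860 kg.
860 kg ≤ 1000 kg (rail limit, Class 6.1) — within limit.
Class 4.2 net quantity: 950 g + (one 34.2 oz pack = 971.28 g) = 1921.28 g.
1921.28 g ≤ 2 kg (rail limit, Class 4.2) — within limit.
Every hazard class is within its rail limit and no segregation rule is violated.

Yes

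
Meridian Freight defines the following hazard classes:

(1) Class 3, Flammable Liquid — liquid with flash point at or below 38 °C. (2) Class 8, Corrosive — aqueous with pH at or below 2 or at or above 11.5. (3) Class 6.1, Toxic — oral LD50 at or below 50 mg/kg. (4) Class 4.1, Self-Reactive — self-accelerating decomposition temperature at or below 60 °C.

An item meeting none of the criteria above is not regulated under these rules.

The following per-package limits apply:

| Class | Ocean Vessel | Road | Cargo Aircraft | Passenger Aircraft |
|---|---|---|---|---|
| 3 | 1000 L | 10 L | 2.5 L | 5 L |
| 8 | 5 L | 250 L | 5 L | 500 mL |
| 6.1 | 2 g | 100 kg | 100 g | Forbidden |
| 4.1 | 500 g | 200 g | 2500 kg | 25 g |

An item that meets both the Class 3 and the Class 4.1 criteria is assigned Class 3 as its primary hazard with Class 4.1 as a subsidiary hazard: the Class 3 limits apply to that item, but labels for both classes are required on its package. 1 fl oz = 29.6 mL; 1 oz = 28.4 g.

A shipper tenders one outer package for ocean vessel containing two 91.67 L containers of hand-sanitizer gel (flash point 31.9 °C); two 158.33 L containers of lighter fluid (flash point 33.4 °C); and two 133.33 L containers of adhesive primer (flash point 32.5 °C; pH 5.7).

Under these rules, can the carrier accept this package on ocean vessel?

Hand-sanitizer gel: flash point 31.9 °C ≤ 38 °C → Class 3 (Flammable Liquid).
Lighter fluid: flash point 33.4 °C ≤ 38 °C → Class 3 (Flammable Liquid).
The adhesive primer has flash point 32.5 °C, which is ≤ 38 °C, so it is Class 3 (Flammable Liquid).
Class 3 net quantity: (two 91.67 L containers = 183.34 L) + (two 158.33 L containers = 316.66 L) + (two 133.33 L containers = 266.66 L) = 766.66 L.
766.66 L ≤ 1000 L (ocean vessel limit, Class 3) — within limit.

Yes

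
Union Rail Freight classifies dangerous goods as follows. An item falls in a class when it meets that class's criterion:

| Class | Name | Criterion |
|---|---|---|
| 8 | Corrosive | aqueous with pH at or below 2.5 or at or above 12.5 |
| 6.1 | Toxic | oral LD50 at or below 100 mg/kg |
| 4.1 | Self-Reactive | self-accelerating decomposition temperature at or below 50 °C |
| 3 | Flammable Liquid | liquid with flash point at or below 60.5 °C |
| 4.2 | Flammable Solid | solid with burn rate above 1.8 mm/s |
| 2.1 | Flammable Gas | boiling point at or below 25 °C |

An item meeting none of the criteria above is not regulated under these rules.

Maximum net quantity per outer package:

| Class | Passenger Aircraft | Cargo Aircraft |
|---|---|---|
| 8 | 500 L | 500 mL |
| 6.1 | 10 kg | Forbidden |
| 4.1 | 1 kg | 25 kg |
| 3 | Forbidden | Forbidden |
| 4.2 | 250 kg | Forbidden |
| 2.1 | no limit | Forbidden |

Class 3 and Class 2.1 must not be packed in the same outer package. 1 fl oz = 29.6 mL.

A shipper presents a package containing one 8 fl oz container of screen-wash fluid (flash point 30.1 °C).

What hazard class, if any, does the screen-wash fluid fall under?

With flash point 30.1 °C (≤ 60.5 °C), the screen-wash fluid falls in Class 3.

Class 3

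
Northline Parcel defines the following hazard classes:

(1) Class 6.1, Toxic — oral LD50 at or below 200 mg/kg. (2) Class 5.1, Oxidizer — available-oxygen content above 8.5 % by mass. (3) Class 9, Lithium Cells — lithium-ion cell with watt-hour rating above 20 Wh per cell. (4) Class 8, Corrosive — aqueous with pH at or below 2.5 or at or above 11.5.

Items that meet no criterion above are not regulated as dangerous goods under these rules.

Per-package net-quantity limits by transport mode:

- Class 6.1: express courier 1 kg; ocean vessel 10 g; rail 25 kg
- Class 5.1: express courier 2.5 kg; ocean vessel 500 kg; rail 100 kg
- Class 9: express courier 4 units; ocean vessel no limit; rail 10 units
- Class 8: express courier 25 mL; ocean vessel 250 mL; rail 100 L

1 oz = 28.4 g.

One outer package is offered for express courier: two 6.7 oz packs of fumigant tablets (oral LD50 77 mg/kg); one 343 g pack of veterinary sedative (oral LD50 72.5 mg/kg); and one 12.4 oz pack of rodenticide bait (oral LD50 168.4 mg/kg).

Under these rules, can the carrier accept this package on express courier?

No

With oral LD50 77 mg/kg (≤ 200 mg/kg), the fumigant tablets fall in Class 6.1.
With oral LD50 72.5 mg/kg (≤ 200 mg/kg), the veterinary sedative falls in Class 6.1.
The rodenticide bait has oral LD50 168.4 mg/kg, which is ≤ 200 mg/kg, so it is Class 6.1 (Toxic).
Class 6.1 net quantity: (two 6.7 oz packs = 380.56 g) + 343 g + (one 12.4 oz pack = 352.16 g) = 1075.72 g.
1075.72 g exceeds the express courier limit of 1 kg for Class 6.1.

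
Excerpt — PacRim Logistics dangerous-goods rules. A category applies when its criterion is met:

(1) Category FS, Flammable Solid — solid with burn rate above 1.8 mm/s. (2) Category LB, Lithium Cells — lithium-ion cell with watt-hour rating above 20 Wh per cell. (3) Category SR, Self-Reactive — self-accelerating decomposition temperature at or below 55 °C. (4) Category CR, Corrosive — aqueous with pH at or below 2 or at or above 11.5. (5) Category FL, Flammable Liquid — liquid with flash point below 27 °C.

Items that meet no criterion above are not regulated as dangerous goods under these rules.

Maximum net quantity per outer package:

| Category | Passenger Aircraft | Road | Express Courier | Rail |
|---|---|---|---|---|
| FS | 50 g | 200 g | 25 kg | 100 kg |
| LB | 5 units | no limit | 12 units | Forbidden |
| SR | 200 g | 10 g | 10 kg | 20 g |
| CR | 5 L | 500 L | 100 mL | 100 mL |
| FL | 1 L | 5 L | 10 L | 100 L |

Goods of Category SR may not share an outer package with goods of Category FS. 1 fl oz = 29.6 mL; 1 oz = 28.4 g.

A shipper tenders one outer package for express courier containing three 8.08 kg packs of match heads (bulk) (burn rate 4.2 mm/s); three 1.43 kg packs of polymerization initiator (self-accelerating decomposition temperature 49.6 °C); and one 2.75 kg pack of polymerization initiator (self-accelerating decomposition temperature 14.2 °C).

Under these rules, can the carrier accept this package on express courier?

No

Burn rate 4.2 mm/s meets the Category FS criterion (Flammable Solid), so the match heads (bulk) are Category FS.
Self-accelerating decomposition temperature 49.6 °C meets the Category SR criterion (Self-Reactive), so the polymerization initiator is Category SR.
With self-accelerating decomposition temperature 14.2 °C (≤ 55 °C), the polymerization initiator falls in Category SR.
Category SR net quantity: (three 1.43 kg packs = 4.29 kg) + 2.75 kg = 7.04 kg.
7.04 kg is within the express courier limit of 10 kg for Category SR.
Category FS quantity: three 8.08 kg packs = 24.24 kg.
24.24 kg ≤ 25 kg (express courier limit, Category FS) — within limit.
Category SR and Category FS may not share an outer package.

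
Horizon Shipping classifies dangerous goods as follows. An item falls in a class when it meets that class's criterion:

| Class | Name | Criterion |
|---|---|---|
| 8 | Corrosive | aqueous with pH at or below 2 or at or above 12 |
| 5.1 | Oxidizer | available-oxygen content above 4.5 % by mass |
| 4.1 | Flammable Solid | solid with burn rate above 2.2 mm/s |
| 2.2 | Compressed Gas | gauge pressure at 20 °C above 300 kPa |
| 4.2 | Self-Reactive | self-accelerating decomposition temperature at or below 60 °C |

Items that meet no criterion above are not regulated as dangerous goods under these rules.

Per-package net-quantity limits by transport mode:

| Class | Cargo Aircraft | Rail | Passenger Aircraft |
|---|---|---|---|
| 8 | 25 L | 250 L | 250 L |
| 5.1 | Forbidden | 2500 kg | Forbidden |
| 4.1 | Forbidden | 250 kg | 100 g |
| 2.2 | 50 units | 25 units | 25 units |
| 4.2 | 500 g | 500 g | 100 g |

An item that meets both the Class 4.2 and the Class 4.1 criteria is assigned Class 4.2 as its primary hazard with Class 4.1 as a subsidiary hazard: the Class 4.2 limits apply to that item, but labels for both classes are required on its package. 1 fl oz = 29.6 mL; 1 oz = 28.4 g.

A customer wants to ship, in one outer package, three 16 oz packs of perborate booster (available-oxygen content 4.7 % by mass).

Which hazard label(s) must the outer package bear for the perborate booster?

Class 5.1

Available-oxygen content 4.7 % by mass meets the Class 5.1 criterion (Oxidizer), so the perborate booster is Class 5.1.
Only the Class 5.1 label is required.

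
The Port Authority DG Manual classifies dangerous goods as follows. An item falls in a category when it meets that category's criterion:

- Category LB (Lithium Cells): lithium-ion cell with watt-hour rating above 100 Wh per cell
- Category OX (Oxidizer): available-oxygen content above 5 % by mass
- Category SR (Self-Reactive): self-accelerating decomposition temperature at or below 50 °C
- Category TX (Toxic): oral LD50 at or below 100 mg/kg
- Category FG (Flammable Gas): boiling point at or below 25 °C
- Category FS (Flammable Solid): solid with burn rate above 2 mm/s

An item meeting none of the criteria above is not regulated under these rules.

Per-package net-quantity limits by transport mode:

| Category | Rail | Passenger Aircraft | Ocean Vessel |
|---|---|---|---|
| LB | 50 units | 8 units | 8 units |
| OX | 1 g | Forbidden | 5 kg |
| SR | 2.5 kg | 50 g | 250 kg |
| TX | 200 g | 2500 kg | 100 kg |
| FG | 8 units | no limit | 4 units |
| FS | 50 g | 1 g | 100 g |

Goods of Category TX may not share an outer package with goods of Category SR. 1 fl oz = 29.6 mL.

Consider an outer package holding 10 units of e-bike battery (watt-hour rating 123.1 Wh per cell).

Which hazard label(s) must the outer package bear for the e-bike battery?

E-bike battery: watt-hour rating 123.1 Wh per cell > 100 Wh per cell → Category LB (Lithium Cells).
Only the Category LB label is required.

Category LB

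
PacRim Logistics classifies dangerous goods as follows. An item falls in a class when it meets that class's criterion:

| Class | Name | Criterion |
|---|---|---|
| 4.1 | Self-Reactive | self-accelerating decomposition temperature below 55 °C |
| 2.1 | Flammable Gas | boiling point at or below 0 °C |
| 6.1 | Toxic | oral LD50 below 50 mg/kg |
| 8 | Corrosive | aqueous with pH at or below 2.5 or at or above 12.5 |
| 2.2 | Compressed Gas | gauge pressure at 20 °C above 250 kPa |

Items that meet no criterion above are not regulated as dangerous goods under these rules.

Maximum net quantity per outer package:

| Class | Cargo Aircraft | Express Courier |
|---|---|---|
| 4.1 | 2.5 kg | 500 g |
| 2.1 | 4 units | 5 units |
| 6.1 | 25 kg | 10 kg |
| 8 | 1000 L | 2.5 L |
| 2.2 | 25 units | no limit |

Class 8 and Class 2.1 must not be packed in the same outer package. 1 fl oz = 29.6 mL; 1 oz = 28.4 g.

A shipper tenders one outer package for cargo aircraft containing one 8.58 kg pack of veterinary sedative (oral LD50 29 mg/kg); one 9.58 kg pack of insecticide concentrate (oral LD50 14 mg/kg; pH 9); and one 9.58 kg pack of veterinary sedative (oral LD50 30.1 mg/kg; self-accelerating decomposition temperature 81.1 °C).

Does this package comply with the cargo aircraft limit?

No

Oral LD50 29 mg/kg meets the Class 6.1 criterion (Toxic), so the veterinary sedative is Class 6.1.
Insecticide concentrate: oral LD50 14 mg/kg < 50 mg/kg → Class 6.1 (Toxic).
The veterinary sedative has oral LD50 30.1 mg/kg, which is < 50 mg/kg, so it is Class 6.1 (Toxic).
Class 6.1 net quantity: 8.58 kg + 9.58 kg + 9.58 kg = 27.74 kg.
27.74 kg exceeds the cargo aircraft limit of 25 kg for Class 6.1.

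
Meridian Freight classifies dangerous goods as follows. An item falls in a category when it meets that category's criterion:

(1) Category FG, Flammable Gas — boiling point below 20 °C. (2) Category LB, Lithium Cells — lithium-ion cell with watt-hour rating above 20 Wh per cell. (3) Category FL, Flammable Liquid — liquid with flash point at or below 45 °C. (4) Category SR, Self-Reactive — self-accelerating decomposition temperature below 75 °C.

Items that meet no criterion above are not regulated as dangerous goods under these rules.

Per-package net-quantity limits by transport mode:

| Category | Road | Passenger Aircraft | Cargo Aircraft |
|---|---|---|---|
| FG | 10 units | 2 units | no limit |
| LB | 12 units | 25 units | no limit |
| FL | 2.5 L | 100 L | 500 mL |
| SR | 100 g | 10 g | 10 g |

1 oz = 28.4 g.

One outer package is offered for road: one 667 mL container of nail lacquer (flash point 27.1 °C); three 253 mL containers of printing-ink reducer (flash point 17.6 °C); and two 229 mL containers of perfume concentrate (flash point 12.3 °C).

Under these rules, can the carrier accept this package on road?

Nail lacquer: flash point 27.1 °C ≤ 45 °C → Category FL (Flammable Liquid).
Printing-ink reducer: flash point 17.6 °C ≤ 45 °C → Category FL (Flammable Liquid).
Flash point 12.3 °C meets the Category FL criterion (Flammable Liquid), so the perfume concentrate is Category FL.
Total Category FL: 667 mL + (three 253 mL containers = 759 mL) + (two 229 mL containers = 458 mL) = 1.884 L.
1.884 L is within the road limit of 2.5 L for Category FL.

Yes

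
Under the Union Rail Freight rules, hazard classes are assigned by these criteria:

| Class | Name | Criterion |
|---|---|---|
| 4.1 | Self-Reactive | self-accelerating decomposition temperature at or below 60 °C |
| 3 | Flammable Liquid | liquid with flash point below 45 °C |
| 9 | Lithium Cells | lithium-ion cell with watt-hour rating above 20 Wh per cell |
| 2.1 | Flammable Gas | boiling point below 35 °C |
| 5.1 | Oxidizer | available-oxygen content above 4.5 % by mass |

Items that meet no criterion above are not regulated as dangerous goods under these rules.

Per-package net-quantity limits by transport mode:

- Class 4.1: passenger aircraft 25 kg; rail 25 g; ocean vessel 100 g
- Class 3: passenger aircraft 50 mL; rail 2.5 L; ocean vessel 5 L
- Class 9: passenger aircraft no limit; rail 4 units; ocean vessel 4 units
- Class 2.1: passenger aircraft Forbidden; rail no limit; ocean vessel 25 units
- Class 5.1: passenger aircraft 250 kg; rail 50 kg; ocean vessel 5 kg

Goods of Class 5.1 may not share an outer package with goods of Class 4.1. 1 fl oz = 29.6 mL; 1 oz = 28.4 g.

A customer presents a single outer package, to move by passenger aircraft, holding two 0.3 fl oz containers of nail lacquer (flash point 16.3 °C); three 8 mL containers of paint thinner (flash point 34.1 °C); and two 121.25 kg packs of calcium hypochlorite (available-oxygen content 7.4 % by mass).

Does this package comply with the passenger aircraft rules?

Yes

Flash point 16.3 °C meets the Class 3 criterion (Flammable Liquid), so the nail lacquer is Class 3.
The paint thinner has flash point 34.1 °C, which is < 45 °C, so it is Class 3 (Flammable Liquid).
Available-oxygen content 7.4 % by mass meets the Class 5.1 criterion (Oxidizer), so the calcium hypochlorite is Class 5.1.
Class 5.1 quantity: two 121.25 kg packs = 242.5 kg.
That is within the Class 5.1 passenger aircraft limit of 250 kg.
Class 3 net quantity: (two 0.3 fl oz containers = 17.76 mL) + (three 8 mL containers = 24 mL) = 41.76 mL.
That is within the Class 3 passenger aircraft limit of 50 mL.
The segregation rule (Class 5.1 with Class 4.1) does not apply to Class 5.1 with Class 3.
Every hazard class is within its passenger aircraft limit and no segregation rule is violated.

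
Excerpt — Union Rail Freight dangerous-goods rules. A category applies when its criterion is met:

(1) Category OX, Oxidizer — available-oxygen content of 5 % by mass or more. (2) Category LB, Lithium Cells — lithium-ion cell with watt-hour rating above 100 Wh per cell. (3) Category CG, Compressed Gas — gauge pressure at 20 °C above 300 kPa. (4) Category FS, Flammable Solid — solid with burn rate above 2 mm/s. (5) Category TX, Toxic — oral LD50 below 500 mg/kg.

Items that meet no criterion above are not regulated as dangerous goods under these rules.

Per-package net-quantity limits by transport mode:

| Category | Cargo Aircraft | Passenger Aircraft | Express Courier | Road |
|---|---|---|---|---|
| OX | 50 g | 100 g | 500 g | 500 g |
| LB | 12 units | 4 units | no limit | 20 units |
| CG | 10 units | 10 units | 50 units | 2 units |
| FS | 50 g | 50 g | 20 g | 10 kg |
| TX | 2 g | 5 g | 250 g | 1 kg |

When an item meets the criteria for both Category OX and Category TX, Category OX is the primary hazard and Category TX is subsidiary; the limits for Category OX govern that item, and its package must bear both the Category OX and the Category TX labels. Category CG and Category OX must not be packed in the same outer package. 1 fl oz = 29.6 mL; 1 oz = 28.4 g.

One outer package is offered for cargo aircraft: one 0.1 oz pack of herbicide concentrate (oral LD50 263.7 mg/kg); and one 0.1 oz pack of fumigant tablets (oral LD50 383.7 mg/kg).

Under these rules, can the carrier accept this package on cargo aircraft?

No

The herbicide concentrate has oral LD50 263.7 mg/kg, which is < 500 mg/kg, so it is Category TX (Toxic).
Oral LD50 383.7 mg/kg meets the Category TX criterion (Toxic), so the fumigant tablets are Category TX.
Total Category TX: (one 0.1 oz pack = 2.84 g) + (one 0.1 oz pack = 2.84 g) = 5.68 g.
5.68 g > 2 g (cargo aircraft limit, Category TX) — over the limit.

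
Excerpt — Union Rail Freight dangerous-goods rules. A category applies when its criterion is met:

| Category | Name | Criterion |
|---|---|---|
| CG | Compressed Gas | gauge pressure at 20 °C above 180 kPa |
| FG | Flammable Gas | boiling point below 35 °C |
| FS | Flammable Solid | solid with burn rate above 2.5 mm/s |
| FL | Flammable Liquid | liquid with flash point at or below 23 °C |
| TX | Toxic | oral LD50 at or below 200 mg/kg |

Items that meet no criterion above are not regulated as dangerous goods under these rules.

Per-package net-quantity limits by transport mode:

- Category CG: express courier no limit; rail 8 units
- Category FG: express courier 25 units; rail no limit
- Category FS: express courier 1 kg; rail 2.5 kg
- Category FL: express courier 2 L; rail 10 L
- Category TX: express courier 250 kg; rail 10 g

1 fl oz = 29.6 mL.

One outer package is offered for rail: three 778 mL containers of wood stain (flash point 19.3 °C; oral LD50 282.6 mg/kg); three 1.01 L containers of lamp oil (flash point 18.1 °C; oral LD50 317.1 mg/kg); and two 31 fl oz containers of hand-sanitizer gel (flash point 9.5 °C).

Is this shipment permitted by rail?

Wood stain: flash point 19.3 °C ≤ 23 °C → Category FL (Flammable Liquid).
Lamp oil: flash point 18.1 °C ≤ 23 °C → Category FL (Flammable Liquid).
With flash point 9.5 °C (≤ 23 °C), the hand-sanitizer gel falls in Category FL.
Category FL net quantity: (three 778 mL containers = 2.334 L) + (three 1.01 L containers = 3.03 L) + (two 31 fl oz containers = 1835.2 mL) = 7199.2 mL.
7199.2 mL ≤ 10 L (rail limit, Category FL) — within limit.

Yes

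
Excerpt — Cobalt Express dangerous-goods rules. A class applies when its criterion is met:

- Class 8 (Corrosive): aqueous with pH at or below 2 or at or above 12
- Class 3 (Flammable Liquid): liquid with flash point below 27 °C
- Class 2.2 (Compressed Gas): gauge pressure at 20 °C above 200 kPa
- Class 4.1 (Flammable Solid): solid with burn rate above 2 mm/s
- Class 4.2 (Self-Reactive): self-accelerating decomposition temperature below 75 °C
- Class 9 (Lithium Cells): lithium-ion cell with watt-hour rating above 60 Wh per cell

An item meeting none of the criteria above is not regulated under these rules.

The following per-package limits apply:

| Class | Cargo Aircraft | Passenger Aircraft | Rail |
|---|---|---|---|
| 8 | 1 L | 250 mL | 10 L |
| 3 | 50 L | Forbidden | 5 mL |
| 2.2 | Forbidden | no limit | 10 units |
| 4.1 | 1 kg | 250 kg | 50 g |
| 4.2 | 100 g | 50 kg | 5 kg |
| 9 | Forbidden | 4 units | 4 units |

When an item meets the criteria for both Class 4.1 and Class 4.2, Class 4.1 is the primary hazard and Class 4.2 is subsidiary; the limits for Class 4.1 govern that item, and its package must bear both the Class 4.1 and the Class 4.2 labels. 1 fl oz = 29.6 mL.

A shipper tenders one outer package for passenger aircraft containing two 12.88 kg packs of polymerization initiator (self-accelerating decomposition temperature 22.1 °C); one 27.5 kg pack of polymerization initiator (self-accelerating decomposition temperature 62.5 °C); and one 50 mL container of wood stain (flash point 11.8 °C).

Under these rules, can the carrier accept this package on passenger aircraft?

With self-accelerating decomposition temperature 22.1 °C (< 75 °C), the polymerization initiator falls in Class 4.2.
Self-accelerating decomposition temperature 62.5 °C meets the Class 4.2 criterion (Self-Reactive), so the polymerization initiator is Class 4.2.
The wood stain has flash point 11.8 °C, which is < 27 °C, so it is Class 3 (Flammable Liquid).
Class 4.2 net quantity: (two 12.88 kg packs = 25.76 kg) + 27.5 kg = 53.26 kg.
53.26 kg exceeds the passenger aircraft limit of 50 kg for Class 4.2.
Class 3 quantity: 50 mL.
By passenger aircraft, Class 3 is Forbidden regardless of quantity.

No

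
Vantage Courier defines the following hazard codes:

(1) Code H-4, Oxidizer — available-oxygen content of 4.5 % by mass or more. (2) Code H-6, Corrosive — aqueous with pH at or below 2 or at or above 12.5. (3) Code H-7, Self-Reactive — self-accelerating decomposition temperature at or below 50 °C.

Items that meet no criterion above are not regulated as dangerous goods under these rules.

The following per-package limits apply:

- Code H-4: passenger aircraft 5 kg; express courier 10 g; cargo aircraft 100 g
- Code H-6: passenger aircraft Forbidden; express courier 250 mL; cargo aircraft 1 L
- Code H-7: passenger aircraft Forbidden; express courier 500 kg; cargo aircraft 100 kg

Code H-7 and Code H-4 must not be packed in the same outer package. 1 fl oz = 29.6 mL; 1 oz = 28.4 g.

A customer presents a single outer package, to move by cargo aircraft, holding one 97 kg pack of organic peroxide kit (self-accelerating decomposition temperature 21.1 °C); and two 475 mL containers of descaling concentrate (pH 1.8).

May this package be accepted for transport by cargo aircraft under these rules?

Yes

With self-accelerating decomposition temperature 21.1 °C (≤ 50 °C), the organic peroxide kit falls in Code H-7.
With pH 1.8 (≤ 2), the descaling concentrate falls in Code H-6.
Code H-7 quantity: 97 kg.
That is within the Code H-7 cargo aircraft limit of 100 kg.
Code H-6 quantity: two 475 mL containers = 950 mL.
That is within the Code H-6 cargo aircraft limit of 1 L.
The segregation rule (Code H-7 with Code H-4) does not apply to Code H-7 with Code H-6.
Every hazard code is within its cargo aircraft limit and no segregation rule is violated.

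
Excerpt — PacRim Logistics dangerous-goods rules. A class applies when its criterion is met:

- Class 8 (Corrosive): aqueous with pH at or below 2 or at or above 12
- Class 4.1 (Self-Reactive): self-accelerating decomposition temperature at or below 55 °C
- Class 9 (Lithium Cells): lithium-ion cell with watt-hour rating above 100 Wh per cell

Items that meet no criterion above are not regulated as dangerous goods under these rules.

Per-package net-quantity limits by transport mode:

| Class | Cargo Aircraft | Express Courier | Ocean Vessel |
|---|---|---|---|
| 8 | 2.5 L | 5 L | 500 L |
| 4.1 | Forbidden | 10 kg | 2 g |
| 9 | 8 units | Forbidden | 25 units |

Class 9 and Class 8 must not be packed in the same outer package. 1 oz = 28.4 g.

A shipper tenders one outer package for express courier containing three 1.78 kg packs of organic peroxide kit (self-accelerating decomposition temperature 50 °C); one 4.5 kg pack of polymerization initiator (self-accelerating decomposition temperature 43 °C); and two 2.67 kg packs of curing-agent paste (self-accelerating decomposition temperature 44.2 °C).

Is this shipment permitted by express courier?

With self-accelerating decomposition temperature 50 °C (≤ 55 °C), the organic peroxide kit falls in Class 4.1.
The polymerization initiator has self-accelerating decomposition temperature 43 °C, which is ≤ 55 °C, so it is Class 4.1 (Self-Reactive).
Self-accelerating decomposition temperature 44.2 °C meets the Class 4.1 criterion (Self-Reactive), so the curing-agent paste is Class 4.1.
Total Class 4.1: (three 1.78 kg packs = 5.34 kg) + 4.5 kg + (two 2.67 kg packs = 5.34 kg) = 15.18 kg.
15.18 kg > 10 kg (express courier limit, Class 4.1) — over the limit.

No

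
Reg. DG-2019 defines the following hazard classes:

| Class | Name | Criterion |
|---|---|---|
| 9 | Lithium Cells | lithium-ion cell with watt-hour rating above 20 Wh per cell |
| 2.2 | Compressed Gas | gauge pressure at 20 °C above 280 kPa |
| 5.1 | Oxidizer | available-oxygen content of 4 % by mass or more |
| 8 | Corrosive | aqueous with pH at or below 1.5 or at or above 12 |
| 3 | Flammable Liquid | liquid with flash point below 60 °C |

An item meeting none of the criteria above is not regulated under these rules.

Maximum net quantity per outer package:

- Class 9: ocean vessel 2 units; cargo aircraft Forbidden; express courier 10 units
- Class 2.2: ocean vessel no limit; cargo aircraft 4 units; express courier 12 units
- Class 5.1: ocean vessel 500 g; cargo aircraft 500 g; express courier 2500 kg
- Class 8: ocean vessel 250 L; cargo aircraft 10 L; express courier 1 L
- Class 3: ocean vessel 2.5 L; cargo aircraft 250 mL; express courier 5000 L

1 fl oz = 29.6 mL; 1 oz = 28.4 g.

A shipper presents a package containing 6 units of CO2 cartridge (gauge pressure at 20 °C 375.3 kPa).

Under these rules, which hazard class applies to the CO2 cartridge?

Class 2.2

CO2 cartridge: gauge pressure at 20 °C 375.3 kPa > 280 kPa → Class 2.2 (Compressed Gas).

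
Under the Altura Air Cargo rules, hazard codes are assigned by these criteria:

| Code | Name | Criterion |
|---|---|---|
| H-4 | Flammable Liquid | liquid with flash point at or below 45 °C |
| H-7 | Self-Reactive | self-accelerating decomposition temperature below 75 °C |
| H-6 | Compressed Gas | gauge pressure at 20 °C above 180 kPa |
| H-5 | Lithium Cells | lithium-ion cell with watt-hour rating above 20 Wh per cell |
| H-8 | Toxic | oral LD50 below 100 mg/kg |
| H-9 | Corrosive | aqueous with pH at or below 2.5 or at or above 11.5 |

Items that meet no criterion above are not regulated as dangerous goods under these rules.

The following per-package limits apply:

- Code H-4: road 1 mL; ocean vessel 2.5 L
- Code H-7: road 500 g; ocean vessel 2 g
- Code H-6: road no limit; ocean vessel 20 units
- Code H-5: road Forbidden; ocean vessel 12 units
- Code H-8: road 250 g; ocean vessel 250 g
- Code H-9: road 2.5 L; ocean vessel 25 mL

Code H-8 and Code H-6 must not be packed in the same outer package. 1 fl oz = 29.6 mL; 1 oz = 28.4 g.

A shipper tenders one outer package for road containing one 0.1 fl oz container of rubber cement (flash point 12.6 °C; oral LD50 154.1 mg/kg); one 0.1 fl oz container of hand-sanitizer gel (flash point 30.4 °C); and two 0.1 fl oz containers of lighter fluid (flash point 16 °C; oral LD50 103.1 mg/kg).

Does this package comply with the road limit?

The rubber cement has flash point 12.6 °C, which is ≤ 45 °C, so it is Code H-4 (Flammable Liquid).
Flash point 30.4 °C meets the Code H-4 criterion (Flammable Liquid), so the hand-sanitizer gel is Code H-4.
The lighter fluid has flash point 16 °C, which is ≤ 45 °C, so it is Code H-4 (Flammable Liquid).
Total Code H-4: (one 0.1 fl oz container = 2.96 mL) + (one 0.1 fl oz container = 2.96 mL) + (two 0.1 fl oz containers = 5.92 mL) = 11.84 mL.
11.84 mL exceeds the road limit of 1 mL for Code H-4.

No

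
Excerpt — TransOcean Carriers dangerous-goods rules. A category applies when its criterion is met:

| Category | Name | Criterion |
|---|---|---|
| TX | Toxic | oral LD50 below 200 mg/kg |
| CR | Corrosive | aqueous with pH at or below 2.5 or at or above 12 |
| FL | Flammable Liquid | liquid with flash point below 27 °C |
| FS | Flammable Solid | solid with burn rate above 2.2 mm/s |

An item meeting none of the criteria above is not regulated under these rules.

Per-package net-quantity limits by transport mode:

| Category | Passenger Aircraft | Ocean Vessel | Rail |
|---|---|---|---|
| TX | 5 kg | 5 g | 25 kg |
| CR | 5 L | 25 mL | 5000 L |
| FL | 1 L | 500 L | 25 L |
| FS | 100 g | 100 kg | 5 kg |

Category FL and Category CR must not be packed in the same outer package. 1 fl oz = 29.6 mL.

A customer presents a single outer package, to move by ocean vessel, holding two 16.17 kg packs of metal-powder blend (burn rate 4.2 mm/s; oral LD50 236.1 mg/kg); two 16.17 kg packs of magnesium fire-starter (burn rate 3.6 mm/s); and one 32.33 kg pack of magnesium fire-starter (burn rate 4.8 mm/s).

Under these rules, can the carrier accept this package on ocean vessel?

Yes

Metal-powder blend: burn rate 4.2 mm/s > 2.2 mm/s → Category FS (Flammable Solid).
Magnesium fire-starter: burn rate 3.6 mm/s > 2.2 mm/s → Category FS (Flammable Solid).
With burn rate 4.8 mm/s (> 2.2 mm/s), the magnesium fire-starter falls in Category FS.
Total Category FS: (two 16.17 kg packs = 32.34 kg) + (two 16.17 kg packs = 32.34 kg) + 32.33 kg = 97.01 kg.
That is within the Category FS ocean vessel limit of 100 kg.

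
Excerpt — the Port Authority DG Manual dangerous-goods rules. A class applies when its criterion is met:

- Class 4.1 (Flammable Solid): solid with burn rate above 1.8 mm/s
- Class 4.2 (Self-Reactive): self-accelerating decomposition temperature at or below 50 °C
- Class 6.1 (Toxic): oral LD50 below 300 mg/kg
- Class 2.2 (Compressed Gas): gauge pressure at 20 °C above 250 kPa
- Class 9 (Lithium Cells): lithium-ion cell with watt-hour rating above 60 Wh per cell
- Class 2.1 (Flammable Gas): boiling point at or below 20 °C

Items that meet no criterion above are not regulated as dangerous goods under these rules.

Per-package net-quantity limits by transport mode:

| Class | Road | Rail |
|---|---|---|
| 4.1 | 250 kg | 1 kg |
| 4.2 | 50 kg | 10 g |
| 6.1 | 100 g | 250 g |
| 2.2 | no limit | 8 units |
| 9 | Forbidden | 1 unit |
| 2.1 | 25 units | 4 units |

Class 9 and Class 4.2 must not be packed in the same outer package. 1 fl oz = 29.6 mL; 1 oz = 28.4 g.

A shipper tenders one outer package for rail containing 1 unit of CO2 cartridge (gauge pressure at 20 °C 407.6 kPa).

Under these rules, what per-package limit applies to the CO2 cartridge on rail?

Gauge pressure at 20 °C 407.6 kPa meets the Class 2.2 criterion (Compressed Gas), so the CO2 cartridge is Class 2.2.
The rail limit for Class 2.2 is 8 units.

8 units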